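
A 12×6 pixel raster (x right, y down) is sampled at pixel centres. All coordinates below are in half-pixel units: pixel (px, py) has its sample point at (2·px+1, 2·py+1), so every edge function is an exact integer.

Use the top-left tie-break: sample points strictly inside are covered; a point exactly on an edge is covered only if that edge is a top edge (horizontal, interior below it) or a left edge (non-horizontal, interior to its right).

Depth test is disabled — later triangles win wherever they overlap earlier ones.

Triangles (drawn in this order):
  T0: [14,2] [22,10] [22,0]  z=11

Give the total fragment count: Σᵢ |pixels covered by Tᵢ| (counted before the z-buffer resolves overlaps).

T0:
  2·area = 80  (B↔C swapped to make it positive)
  edge (14, 2)→(22, 0): d=(8,-2) top-left  bias=+0
  edge (22, 0)→(22, 10): d=(0,10) right/bottom  bias=-1
  edge (22, 10)→(14, 2): d=(-8,-8) top-left  bias=+0
    (6,0)@(13, 1): e=[-10,90,0] → ·  [on edge]
    (9,0)@(19, 1): e=[2,30,48] → #
    (10,0)@(21, 1): e=[6,10,64] → #
    (11,0)@(23, 1): e=[10,-10,80] → ·
    (7,1)@(15, 3): e=[10,70,0] → #  [on edge]
    (8,1)@(17, 3): e=[14,50,16] → #
    (11,1)@(23, 3): e=[26,-10,64] → ·
    (7,2)@(15, 5): e=[26,70,-16] → ·
    (8,2)@(17, 5): e=[30,50,0] → #  [on edge]
    (11,2)@(23, 5): e=[42,-10,48] → ·
    (8,3)@(17, 7): e=[46,50,-16] → ·
    (9,3)@(19, 7): e=[50,30,0] → #  [on edge]
    (10,4)@(21, 9): e=[70,10,0] → #  [on edge]
    (11,5)@(23, 11): e=[90,-10,0] → ·  [on edge]
  covered (12 px):
    · · · · · · · · · # # ·
    · · · · · · · # # # # ·
    · · · · · · · · # # # ·
    · · · · · · · · · # # ·
    · · · · · · · · · · # ·
    · · · · · · · · · · · ·

Answer: 12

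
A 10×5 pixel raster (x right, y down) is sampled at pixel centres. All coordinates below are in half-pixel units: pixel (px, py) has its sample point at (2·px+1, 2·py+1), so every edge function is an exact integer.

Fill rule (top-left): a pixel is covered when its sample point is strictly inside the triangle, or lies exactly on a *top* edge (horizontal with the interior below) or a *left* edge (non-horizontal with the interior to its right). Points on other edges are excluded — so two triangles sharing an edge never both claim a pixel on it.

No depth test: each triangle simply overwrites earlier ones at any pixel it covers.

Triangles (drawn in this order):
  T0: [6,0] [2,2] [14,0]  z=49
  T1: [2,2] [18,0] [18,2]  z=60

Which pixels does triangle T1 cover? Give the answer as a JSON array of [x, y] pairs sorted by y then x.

T0:
  2·area = 16  (B↔C swapped to make it positive)
  edge (6, 0)→(14, 0): d=(8,0) top-left  bias=+0
  edge (14, 0)→(2, 2): d=(-12,2) right/bottom  bias=-1
  edge (2, 2)→(6, 0): d=(4,-2) top-left  bias=+0
    (2,0)@(5, 1): e=[8,6,2] → █
    (3,0)@(7, 1): e=[8,2,6] → █
    (4,0)@(9, 1): e=[8,-2,10] → ·
    (2,1)@(5, 3): e=[24,-18,10] → ·
    (3,1)@(7, 3): e=[24,-22,14] → ·
  covered (2 px):
    · · █ █ · · · · · ·
    · · · · · · · · · ·
    · · · · · · · · · ·
    · · · · · · · · · ·
    · · · · · · · · · ·
T1:
  2·area = 32
  edge (2, 2)→(18, 0): d=(16,-2) top-left  bias=+0
  edge (18, 0)→(18, 2): d=(0,2) right/bottom  bias=-1
  edge (18, 2)→(2, 2): d=(-16,0) right/bottom  bias=-1
    (5,0)@(11, 1): e=[2,14,16] → █
    (6,0)@(13, 1): e=[6,10,16] → █
    (7,0)@(15, 1): e=[10,6,16] → █
    (8,0)@(17, 1): e=[14,2,16] → █
    (9,0)@(19, 1): e=[18,-2,16] → ·
    (5,1)@(11, 3): e=[34,14,-16] → ·
    (6,1)@(13, 3): e=[38,10,-16] → ·
    (7,1)@(15, 3): e=[42,6,-16] → ·
    (8,1)@(17, 3): e=[46,2,-16] → ·
  covered (4 px):
    · · · · · █ █ █ █ ·
    · · · · · · · · · ·
    · · · · · · · · · ·
    · · · · · · · · · ·
    · · · · · · · · · ·

Final: [[5,0],[6,0],[7,0],[8,0]]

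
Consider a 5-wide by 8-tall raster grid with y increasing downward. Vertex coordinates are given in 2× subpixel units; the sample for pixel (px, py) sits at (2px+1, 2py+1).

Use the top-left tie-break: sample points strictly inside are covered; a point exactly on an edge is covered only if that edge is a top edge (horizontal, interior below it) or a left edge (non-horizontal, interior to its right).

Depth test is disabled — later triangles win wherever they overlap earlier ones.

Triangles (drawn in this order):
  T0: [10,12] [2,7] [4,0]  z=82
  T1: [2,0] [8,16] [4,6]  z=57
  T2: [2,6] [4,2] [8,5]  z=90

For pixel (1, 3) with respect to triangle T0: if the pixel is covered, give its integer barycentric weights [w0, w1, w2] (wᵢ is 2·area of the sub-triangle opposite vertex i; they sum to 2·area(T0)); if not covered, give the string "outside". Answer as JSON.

T0:
  2·area = 66
  edge (10, 12)→(2, 7): d=(-8,-5) top-left  bias=+0
  edge (2, 7)→(4, 0): d=(2,-7) top-left  bias=+0
  edge (4, 0)→(10, 12): d=(6,12) right/bottom  bias=-1
    (2,1)@(5, 3): e=[47,13,6] → █
    (3,1)@(7, 3): e=[57,27,-18] → ·
    (1,2)@(3, 5): e=[21,3,42] → █
    (3,2)@(7, 5): e=[41,31,-6] → ·
    (1,3)@(3, 7): e=[5,7,54] → █
    (3,3)@(7, 7): e=[25,35,6] → █
    (4,3)@(9, 7): e=[35,49,-18] → ·
    (1,4)@(3, 9): e=[-11,11,66] → ·
    (2,4)@(5, 9): e=[-1,25,42] → ·
    (3,4)@(7, 9): e=[9,39,18] → █
    (4,4)@(9, 9): e=[19,53,-6] → ·
    (3,5)@(7, 11): e=[-7,43,30] → ·
  covered (8 px):
    · · · · ·
    · · █ · ·
    · █ █ · ·
    · █ █ █ ·
    · · · █ ·
    · · · · █
    · · · · ·
    · · · · ·
T1:
  2·area = 4
  edge (2, 0)→(8, 16): d=(6,16) right/bottom  bias=-1
  edge (8, 16)→(4, 6): d=(-4,-10) top-left  bias=+0
  edge (4, 6)→(2, 0): d=(-2,-6) top-left  bias=+0
    (1,1)@(3, 3): e=[2,2,0] → █  [on edge]
    (2,1)@(5, 3): e=[-30,22,12] → ·
    (1,2)@(3, 5): e=[14,-6,-4] → ·
    (2,4)@(5, 9): e=[6,-2,0] → ·  [on edge]
    (3,7)@(7, 15): e=[10,-6,0] → ·  [on edge]
  covered (1 px):
    · · · · ·
    · █ · · ·
    · · · · ·
    · · · · ·
    · · · · ·
    · · · · ·
    · · · · ·
    · · · · ·
T2:
  2·area = 22
  edge (2, 6)→(4, 2): d=(2,-4) top-left  bias=+0
  edge (4, 2)→(8, 5): d=(4,3) right/bottom  bias=-1
  edge (8, 5)→(2, 6): d=(-6,1) right/bottom  bias=-1
    (2,1)@(5, 3): e=[6,1,15] → █
    (3,1)@(7, 3): e=[14,-5,13] → ·
    (1,2)@(3, 5): e=[2,15,5] → █
    (3,2)@(7, 5): e=[18,3,1] → █
    (4,2)@(9, 5): e=[26,-3,-1] → ·
    (1,3)@(3, 7): e=[6,23,-7] → ·
    (2,3)@(5, 7): e=[14,17,-9] → ·
    (3,3)@(7, 7): e=[22,11,-11] → ·
  covered (4 px):
    · · · · ·
    · · █ · ·
    · █ █ █ ·
    · · · · ·
    · · · · ·
    · · · · ·
    · · · · ·
    · · · · ·

Answer: [7,54,5]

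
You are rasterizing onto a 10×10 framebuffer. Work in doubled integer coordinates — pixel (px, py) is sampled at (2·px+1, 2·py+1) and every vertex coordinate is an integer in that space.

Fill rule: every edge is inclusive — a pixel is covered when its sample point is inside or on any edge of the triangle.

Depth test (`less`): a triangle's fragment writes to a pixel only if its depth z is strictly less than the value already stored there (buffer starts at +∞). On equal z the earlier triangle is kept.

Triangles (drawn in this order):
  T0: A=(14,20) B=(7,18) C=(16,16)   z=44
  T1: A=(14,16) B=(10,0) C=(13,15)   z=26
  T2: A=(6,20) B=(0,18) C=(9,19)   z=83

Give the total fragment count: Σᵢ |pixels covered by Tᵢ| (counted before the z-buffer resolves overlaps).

T0:
  2·area = 32
  edge (14, 20)→(7, 18): d=(-7,-2) inclusive
  edge (7, 18)→(16, 16): d=(9,-2) inclusive
  edge (16, 16)→(14, 20): d=(-2,4) inclusive
    (6,8)@(13, 17): e=[19,3,10] → X
    (7,8)@(15, 17): e=[23,7,2] → X
    (8,8)@(17, 17): e=[27,11,-6] → .
    (5,9)@(11, 19): e=[1,17,14] → X
    (7,9)@(15, 19): e=[9,25,-2] → .
  covered (4 px):
    . . . . . . . . . .
    . . . . . . . . . .
    . . . . . . . . . .
    . . . . . . . . . .
    . . . . . . . . . .
    . . . . . . . . . .
    . . . . . . . . . .
    . . . . . . . . . .
    . . . . . . X X . .
    . . . . . X X . . .
T1:
  2·area = 12  (B↔C swapped to make it positive)
  edge (14, 16)→(13, 15): d=(-1,-1) inclusive
  edge (13, 15)→(10, 0): d=(-3,-15) inclusive
  edge (10, 0)→(14, 16): d=(4,16) inclusive
    (0,1)@(1, 3): e=[0,-144,156] → .  [on edge]
    (1,2)@(3, 5): e=[0,-120,132] → .  [on edge]
    (5,2)@(11, 5): e=[8,0,4] → X  [on edge]
    (6,2)@(13, 5): e=[10,30,-28] → .
    (2,3)@(5, 7): e=[0,-96,108] → .  [on edge]
    (5,3)@(11, 7): e=[6,-6,12] → .
    (3,4)@(7, 9): e=[0,-72,84] → .  [on edge]
    (4,5)@(9, 11): e=[0,-48,60] → .  [on edge]
    (5,6)@(11, 13): e=[0,-24,36] → .  [on edge]
    (6,6)@(13, 13): e=[2,6,4] → X
    (7,6)@(15, 13): e=[4,36,-28] → .
    (6,7)@(13, 15): e=[0,0,12] → X  [on edge]
    (7,8)@(15, 17): e=[0,24,-12] → .  [on edge]
    (8,9)@(17, 19): e=[0,48,-36] → .  [on edge]
  covered (3 px):
    . . . . . . . . . .
    . . . . . . . . . .
    . . . . . X . . . .
    . . . . . . . . . .
    . . . . . . . . . .
    . . . . . . . . . .
    . . . . . . X . . .
    . . . . . . X . . .
    . . . . . . . . . .
    . . . . . . . . . .
T2:
  2·area = 12
  edge (6, 20)→(0, 18): d=(-6,-2) inclusive
  edge (0, 18)→(9, 19): d=(9,1) inclusive
  edge (9, 19)→(6, 20): d=(-3,1) inclusive
    (7,8)@(15, 17): e=[36,-24,0] → .  [on edge]
    (1,9)@(3, 19): e=[0,6,6] → X  [on edge]
    (2,9)@(5, 19): e=[4,4,4] → X
    (3,9)@(7, 19): e=[8,2,2] → X
    (4,9)@(9, 19): e=[12,0,0] → X  [on edge]
    (5,9)@(11, 19): e=[16,-2,-2] → .
  covered (4 px):
    . . . . . . . . . .
    . . . . . . . . . .
    . . . . . . . . . .
    . . . . . . . . . .
    . . . . . . . . . .
    . . . . . . . . . .
    . . . . . . . . . .
    . . . . . . . . . .
    . . . . . . . . . .
    . X X X X . . . . .

Final: 11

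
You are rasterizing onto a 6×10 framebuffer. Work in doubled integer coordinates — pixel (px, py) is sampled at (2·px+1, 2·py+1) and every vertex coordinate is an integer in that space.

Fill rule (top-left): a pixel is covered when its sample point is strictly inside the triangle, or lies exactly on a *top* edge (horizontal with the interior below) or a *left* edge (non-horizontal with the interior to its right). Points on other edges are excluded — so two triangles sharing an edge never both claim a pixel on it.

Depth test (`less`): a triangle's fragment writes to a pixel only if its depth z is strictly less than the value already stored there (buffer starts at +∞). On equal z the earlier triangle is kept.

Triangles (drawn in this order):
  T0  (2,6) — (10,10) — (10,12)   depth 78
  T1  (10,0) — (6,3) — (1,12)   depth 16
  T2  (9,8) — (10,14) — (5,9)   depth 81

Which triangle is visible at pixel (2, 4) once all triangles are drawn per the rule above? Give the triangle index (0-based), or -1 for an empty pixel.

T0:
  2·area = 16
  edge (2, 6)→(10, 10): d=(8,4) right/bottom  bias=-1
  edge (10, 10)→(10, 12): d=(0,2) right/bottom  bias=-1
  edge (10, 12)→(2, 6): d=(-8,-6) top-left  bias=+0
    (3,4)@(7, 9): e=[4,6,6] → #
    (4,4)@(9, 9): e=[-4,2,18] → ·
    (3,5)@(7, 11): e=[20,6,-10] → ·
    (4,5)@(9, 11): e=[12,2,2] → #
    (5,5)@(11, 11): e=[4,-2,14] → ·
    (4,6)@(9, 13): e=[28,2,-14] → ·
  covered (2 px):
    · · · · · ·
    · · · · · ·
    · · · · · ·
    · · · · · ·
    · · · # · ·
    · · · · # ·
    · · · · · ·
    · · · · · ·
    · · · · · ·
    · · · · · ·
T1:
  2·area = 21  (B↔C swapped to make it positive)
  edge (10, 0)→(1, 12): d=(-9,12) right/bottom  bias=-1
  edge (1, 12)→(6, 3): d=(5,-9) top-left  bias=+0
  edge (6, 3)→(10, 0): d=(4,-3) top-left  bias=+0
    (4,0)@(9, 1): e=[3,17,1] → #
    (5,0)@(11, 1): e=[-21,35,7] → ·
    (3,1)@(7, 3): e=[9,9,3] → #
    (4,1)@(9, 3): e=[-15,27,9] → ·
    (2,2)@(5, 5): e=[15,1,5] → #
    (3,2)@(7, 5): e=[-9,19,11] → ·
    (2,3)@(5, 7): e=[-3,11,13] → ·
    (1,4)@(3, 9): e=[3,3,15] → #
    (2,4)@(5, 9): e=[-21,21,21] → ·
    (1,5)@(3, 11): e=[-15,13,23] → ·
  covered (4 px):
    · · · · # ·
    · · · # · ·
    · · # · · ·
    · · · · · ·
    · # · · · ·
    · · · · · ·
    · · · · · ·
    · · · · · ·
    · · · · · ·
    · · · · · ·
T2:
  2·area = 25
  edge (9, 8)→(10, 14): d=(1,6) right/bottom  bias=-1
  edge (10, 14)→(5, 9): d=(-5,-5) top-left  bias=+0
  edge (5, 9)→(9, 8): d=(4,-1) top-left  bias=+0
    (0,2)@(1, 5): e=[45,0,-20] → ·  [on edge]
    (1,3)@(3, 7): e=[35,0,-10] → ·  [on edge]
    (2,4)@(5, 9): e=[25,0,0] → #  [on edge]
    (3,4)@(7, 9): e=[13,10,2] → #
    (4,4)@(9, 9): e=[1,20,4] → #
    (5,4)@(11, 9): e=[-11,30,6] → ·
    (2,5)@(5, 11): e=[27,-10,8] → ·
    (3,5)@(7, 11): e=[15,0,10] → #  [on edge]
    (5,5)@(11, 11): e=[-9,20,14] → ·
    (3,6)@(7, 13): e=[17,-10,18] → ·
    (4,6)@(9, 13): e=[5,0,20] → #  [on edge]
    (5,6)@(11, 13): e=[-7,10,22] → ·
    (5,7)@(11, 15): e=[-5,0,30] → ·  [on edge]
  covered (6 px):
    · · · · · ·
    · · · · · ·
    · · · · · ·
    · · · · · ·
    · · # # # ·
    · · · # # ·
    · · · · # ·
    · · · · · ·
    · · · · · ·
    · · · · · ·

Z-buffer (winner per pixel, '.' = empty):
  . . . . 1 .
  . . . 1 . .
  . . 1 . . .
  . . . . . .
  . 1 2 0 2 .
  . . . 2 0 .
  . . . . 2 .
  . . . . . .
  . . . . . .
  . . . . . .

Result: 2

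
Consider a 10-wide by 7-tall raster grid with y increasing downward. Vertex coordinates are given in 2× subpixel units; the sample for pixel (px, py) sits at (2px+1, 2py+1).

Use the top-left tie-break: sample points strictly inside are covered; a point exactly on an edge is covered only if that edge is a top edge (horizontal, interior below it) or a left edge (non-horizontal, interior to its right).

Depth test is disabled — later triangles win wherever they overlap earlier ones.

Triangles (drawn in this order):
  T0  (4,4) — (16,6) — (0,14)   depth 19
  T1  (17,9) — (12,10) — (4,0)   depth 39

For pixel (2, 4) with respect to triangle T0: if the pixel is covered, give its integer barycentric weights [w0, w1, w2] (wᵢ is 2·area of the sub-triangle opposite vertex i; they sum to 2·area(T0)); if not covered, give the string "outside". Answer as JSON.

T0:
  2·area = 128
  edge (4, 4)→(16, 6): d=(12,2) right/bottom  bias=-1
  edge (16, 6)→(0, 14): d=(-16,8) right/bottom  bias=-1
  edge (0, 14)→(4, 4): d=(4,-10) top-left  bias=+0
    (2,2)@(5, 5): e=[10,104,14] → #
    (3,2)@(7, 5): e=[6,88,34] → #
    (4,2)@(9, 5): e=[2,72,54] → #
    (5,2)@(11, 5): e=[-2,56,74] → ·
    (1,3)@(3, 7): e=[38,88,2] → #
    (5,3)@(11, 7): e=[22,24,82] → #
    (6,3)@(13, 7): e=[18,8,102] → #
    (7,3)@(15, 7): e=[14,-8,122] → ·
    (1,4)@(3, 9): e=[62,56,10] → #
    (5,4)@(11, 9): e=[46,-8,90] → ·
    (6,4)@(13, 9): e=[42,-24,110] → ·
    (1,5)@(3, 11): e=[86,24,18] → #
  covered (16 px):
    · · · · · · · · · ·
    · · · · · · · · · ·
    · · # # # · · · · ·
    · # # # # # # · · ·
    · # # # # · · · · ·
    · # # · · · · · · ·
    # · · · · · · · · ·
T1:
  2·area = 58
  edge (17, 9)→(12, 10): d=(-5,1) right/bottom  bias=-1
  edge (12, 10)→(4, 0): d=(-8,-10) top-left  bias=+0
  edge (4, 0)→(17, 9): d=(13,9) right/bottom  bias=-1
    (2,0)@(5, 1): e=[52,2,4] → #
    (3,0)@(7, 1): e=[50,22,-14] → ·
    (2,1)@(5, 3): e=[42,-14,30] → ·
    (3,1)@(7, 3): e=[40,6,12] → #
    (4,1)@(9, 3): e=[38,26,-6] → ·
    (3,2)@(7, 5): e=[30,-10,38] → ·
    (4,2)@(9, 5): e=[28,10,20] → #
    (5,2)@(11, 5): e=[26,30,2] → #
    (6,2)@(13, 5): e=[24,50,-16] → ·
    (4,3)@(9, 7): e=[18,-6,46] → ·
    (5,3)@(11, 7): e=[16,14,28] → #
    (6,3)@(13, 7): e=[14,34,10] → #
    (8,4)@(17, 9): e=[0,58,0] → ·  [on edge]
    (3,5)@(7, 11): e=[0,-58,116] → ·  [on edge]
  covered (8 px):
    · · # · · · · · · ·
    · · · # · · · · · ·
    · · · · # # · · · ·
    · · · · · # # · · ·
    · · · · · · # # · ·
    · · · · · · · · · ·
    · · · · · · · · · ·

Answer: [40,30,58]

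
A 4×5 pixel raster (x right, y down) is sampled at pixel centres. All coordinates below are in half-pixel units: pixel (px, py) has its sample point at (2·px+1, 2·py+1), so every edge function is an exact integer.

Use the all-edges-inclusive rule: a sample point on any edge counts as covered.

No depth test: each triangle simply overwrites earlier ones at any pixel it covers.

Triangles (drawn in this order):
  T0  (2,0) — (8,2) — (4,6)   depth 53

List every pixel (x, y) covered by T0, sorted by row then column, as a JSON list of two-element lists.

T0:
  2·area = 32
  edge (2, 0)→(8, 2): d=(6,2) inclusive
  edge (8, 2)→(4, 6): d=(-4,4) inclusive
  edge (4, 6)→(2, 0): d=(-2,-6) inclusive
    (1,0)@(3, 1): e=[4,24,4] → X
    (2,0)@(5, 1): e=[0,16,16] → X  [on edge]
    (3,0)@(7, 1): e=[-4,8,28] → .
    (1,1)@(3, 3): e=[16,16,0] → X  [on edge]
    (3,1)@(7, 3): e=[8,0,24] → X  [on edge]
    (1,2)@(3, 5): e=[28,8,-4] → .
    (2,2)@(5, 5): e=[24,0,8] → X  [on edge]
    (3,2)@(7, 5): e=[20,-8,20] → .
    (1,3)@(3, 7): e=[40,0,-8] → .  [on edge]
    (2,3)@(5, 7): e=[36,-8,4] → .
    (0,4)@(1, 9): e=[56,0,-24] → .  [on edge]
    (2,4)@(5, 9): e=[48,-16,0] → .  [on edge]
  covered (6 px):
    . X X .
    . X X X
    . . X .
    . . . .
    . . . .

Result: [[1,0],[2,0],[1,1],[2,1],[3,1],[2,2]]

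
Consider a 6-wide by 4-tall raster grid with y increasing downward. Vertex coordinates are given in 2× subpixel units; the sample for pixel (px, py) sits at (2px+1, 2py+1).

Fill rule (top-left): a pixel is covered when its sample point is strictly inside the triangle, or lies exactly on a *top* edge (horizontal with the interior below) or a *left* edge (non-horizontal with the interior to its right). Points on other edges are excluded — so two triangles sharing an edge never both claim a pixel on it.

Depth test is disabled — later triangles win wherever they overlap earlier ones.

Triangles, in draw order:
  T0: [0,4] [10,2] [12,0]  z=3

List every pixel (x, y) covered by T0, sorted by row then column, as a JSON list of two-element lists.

T0:
  2·area = 16  (B↔C swapped to make it positive)
  edge (0, 4)→(12, 0): d=(12,-4) top-left  bias=+0
  edge (12, 0)→(10, 2): d=(-2,2) right/bottom  bias=-1
  edge (10, 2)→(0, 4): d=(-10,2) right/bottom  bias=-1
    (4,0)@(9, 1): e=[0,4,12] → X  [on edge]
    (5,0)@(11, 1): e=[8,0,8] → .  [on edge]
    (1,1)@(3, 3): e=[0,12,4] → X  [on edge]
    (2,1)@(5, 3): e=[8,8,0] → .  [on edge]
    (4,1)@(9, 3): e=[24,0,-8] → .  [on edge]
    (1,2)@(3, 5): e=[24,8,-16] → .
    (3,2)@(7, 5): e=[40,0,-24] → .  [on edge]
    (2,3)@(5, 7): e=[56,0,-40] → .  [on edge]
  covered (2 px):
    . . . . X .
    . X . . . .
    . . . . . .
    . . . . . .

Result: [[4,0],[1,1]]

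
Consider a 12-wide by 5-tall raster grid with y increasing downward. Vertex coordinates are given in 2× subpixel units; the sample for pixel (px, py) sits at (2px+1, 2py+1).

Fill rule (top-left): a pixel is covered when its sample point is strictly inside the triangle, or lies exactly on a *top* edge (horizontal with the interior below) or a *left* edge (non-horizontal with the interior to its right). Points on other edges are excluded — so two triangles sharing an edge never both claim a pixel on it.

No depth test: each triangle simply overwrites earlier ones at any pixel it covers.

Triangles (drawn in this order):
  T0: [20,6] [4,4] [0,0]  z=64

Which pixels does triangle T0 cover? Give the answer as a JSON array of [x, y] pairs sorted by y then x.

T0:
  2·area = 56
  edge (20, 6)→(4, 4): d=(-16,-2) top-left  bias=+0
  edge (4, 4)→(0, 0): d=(-4,-4) top-left  bias=+0
  edge (0, 0)→(20, 6): d=(20,6) right/bottom  bias=-1
    (0,0)@(1, 1): e=[42,0,14] → X  [on edge]
    (1,0)@(3, 1): e=[46,8,2] → X
    (2,0)@(5, 1): e=[50,16,-10] → .
    (0,1)@(1, 3): e=[10,-8,54] → .
    (1,1)@(3, 3): e=[14,0,42] → X  [on edge]
    (2,1)@(5, 3): e=[18,8,30] → X
    (3,1)@(7, 3): e=[22,16,18] → X
    (4,1)@(9, 3): e=[26,24,6] → X
    (5,1)@(11, 3): e=[30,32,-6] → .
    (1,2)@(3, 5): e=[-18,-8,82] → .
    (2,2)@(5, 5): e=[-14,0,70] → .  [on edge]
    (3,2)@(7, 5): e=[-10,8,58] → .
    (3,3)@(7, 7): e=[-42,0,98] → .  [on edge]
    (4,4)@(9, 9): e=[-70,0,126] → .  [on edge]
  covered (8 px):
    X X . . . . . . . . . .
    . X X X X . . . . . . .
    . . . . . . X X . . . .
    . . . . . . . . . . . .
    . . . . . . . . . . . .

Final: [[0,0],[1,0],[1,1],[2,1],[3,1],[4,1],[6,2],[7,2]]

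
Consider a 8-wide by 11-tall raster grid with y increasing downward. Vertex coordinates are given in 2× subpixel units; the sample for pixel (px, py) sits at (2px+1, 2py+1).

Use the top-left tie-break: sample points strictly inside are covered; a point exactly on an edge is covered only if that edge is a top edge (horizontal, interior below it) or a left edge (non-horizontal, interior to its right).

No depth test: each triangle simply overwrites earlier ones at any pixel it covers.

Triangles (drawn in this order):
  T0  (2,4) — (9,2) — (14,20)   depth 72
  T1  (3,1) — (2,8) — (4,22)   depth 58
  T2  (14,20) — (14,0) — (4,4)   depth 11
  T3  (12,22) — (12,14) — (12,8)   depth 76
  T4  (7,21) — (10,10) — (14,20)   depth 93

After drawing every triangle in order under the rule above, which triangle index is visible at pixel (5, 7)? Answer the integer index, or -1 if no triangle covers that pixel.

T0:
  2·area = 136
  edge (2, 4)→(9, 2): d=(7,-2) top-left  bias=+0
  edge (9, 2)→(14, 20): d=(5,18) right/bottom  bias=-1
  edge (14, 20)→(2, 4): d=(-12,-16) top-left  bias=+0
    (3,1)@(7, 3): e=[3,41,92] → X
    (4,1)@(9, 3): e=[7,5,124] → X
    (5,1)@(11, 3): e=[11,-31,156] → .
    (1,2)@(3, 5): e=[9,123,4] → X
    (2,2)@(5, 5): e=[13,87,36] → X
    (5,2)@(11, 5): e=[25,-21,132] → .
    (1,3)@(3, 7): e=[23,133,-20] → .
    (2,3)@(5, 7): e=[27,97,12] → X
    (5,3)@(11, 7): e=[39,-11,108] → .
    (2,4)@(5, 9): e=[41,107,-12] → .
    (3,4)@(7, 9): e=[45,71,20] → X
    (5,4)@(11, 9): e=[53,-1,84] → .
  covered (17 px):
    . . . . . . . .
    . . . X X . . .
    . X X X X . . .
    . . X X X . . .
    . . . X X . . .
    . . . . X X . .
    . . . . X X . .
    . . . . . X . .
    . . . . . . X .
    . . . . . . . .
    . . . . . . . .
T1:
  2·area = 28  (B↔C swapped to make it positive)
  edge (3, 1)→(4, 22): d=(1,21) right/bottom  bias=-1
  edge (4, 22)→(2, 8): d=(-2,-14) top-left  bias=+0
  edge (2, 8)→(3, 1): d=(1,-7) top-left  bias=+0
    (0,0)@(1, 1): e=[42,0,-14] → .  [on edge]
    (1,0)@(3, 1): e=[0,28,0] → .  [on edge]
    (1,1)@(3, 3): e=[2,24,2] → X
    (2,1)@(5, 3): e=[-40,52,16] → .
    (1,2)@(3, 5): e=[4,20,4] → X
    (2,2)@(5, 5): e=[-38,48,18] → .
    (1,3)@(3, 7): e=[6,16,6] → X
    (2,3)@(5, 7): e=[-36,44,20] → .
    (1,4)@(3, 9): e=[8,12,8] → X
    (2,4)@(5, 9): e=[-34,40,22] → .
    (1,5)@(3, 11): e=[10,8,10] → X
    (2,5)@(5, 11): e=[-32,36,24] → .
    (0,7)@(1, 15): e=[56,-28,0] → .  [on edge]
    (1,7)@(3, 15): e=[14,0,14] → X  [on edge]
  covered (7 px):
    . . . . . . . .
    . X . . . . . .
    . X . . . . . .
    . X . . . . . .
    . X . . . . . .
    . X . . . . . .
    . X . . . . . .
    . X . . . . . .
    . . . . . . . .
    . . . . . . . .
    . . . . . . . .
T2:
  2·area = 200  (B↔C swapped to make it positive)
  edge (14, 20)→(4, 4): d=(-10,-16) top-left  bias=+0
  edge (4, 4)→(14, 0): d=(10,-4) top-left  bias=+0
  edge (14, 0)→(14, 20): d=(0,20) right/bottom  bias=-1
    (6,0)@(13, 1): e=[174,6,20] → X
    (7,0)@(15, 1): e=[206,14,-20] → .
    (3,1)@(7, 3): e=[58,2,140] → X
    (4,1)@(9, 3): e=[90,10,100] → X
    (5,1)@(11, 3): e=[122,18,60] → X
    (7,1)@(15, 3): e=[186,34,-20] → .
    (2,2)@(5, 5): e=[6,14,180] → X
    (7,2)@(15, 5): e=[166,54,-20] → .
    (2,3)@(5, 7): e=[-14,34,180] → .
    (3,3)@(7, 7): e=[18,42,140] → X
    (7,3)@(15, 7): e=[146,74,-20] → .
    (3,4)@(7, 9): e=[-2,62,140] → .
  covered (25 px):
    . . . . . . X .
    . . . X X X X .
    . . X X X X X .
    . . . X X X X .
    . . . . X X X .
    . . . . X X X .
    . . . . . X X .
    . . . . . X X .
    . . . . . . X .
    . . . . . . . .
    . . . . . . . .
T3:
  degenerate (2·area = 0) — covers nothing
T4:
  2·area = 74
  edge (7, 21)→(10, 10): d=(3,-11) top-left  bias=+0
  edge (10, 10)→(14, 20): d=(4,10) right/bottom  bias=-1
  edge (14, 20)→(7, 21): d=(-7,1) right/bottom  bias=-1
    (5,6)@(11, 13): e=[20,2,52] → X
    (6,6)@(13, 13): e=[42,-18,50] → .
    (4,7)@(9, 15): e=[4,30,40] → X
    (6,7)@(13, 15): e=[48,-10,36] → .
    (4,8)@(9, 17): e=[10,38,26] → X
    (6,8)@(13, 17): e=[54,-2,22] → .
    (4,9)@(9, 19): e=[16,46,12] → X
    (6,9)@(13, 19): e=[60,6,8] → X
    (7,9)@(15, 19): e=[82,-14,6] → .
    (3,10)@(7, 21): e=[0,74,0] → .  [on edge]
    (4,10)@(9, 21): e=[22,54,-2] → .
    (5,10)@(11, 21): e=[44,34,-4] → .
  covered (8 px):
    . . . . . . . .
    . . . . . . . .
    . . . . . . . .
    . . . . . . . .
    . . . . . . . .
    . . . . . . . .
    . . . . . X . .
    . . . . X X . .
    . . . . X X . .
    . . . . X X X .
    . . . . . . . .

Z-buffer (winner per pixel, '.' = empty):
  . . . . . . 2 .
  . 1 . 2 2 2 2 .
  . 1 2 2 2 2 2 .
  . 1 0 2 2 2 2 .
  . 1 . 0 2 2 2 .
  . 1 . . 2 2 2 .
  . 1 . . 0 4 2 .
  . 1 . . 4 4 2 .
  . . . . 4 4 2 .
  . . . . 4 4 4 .
  . . . . . . . .

Final: 4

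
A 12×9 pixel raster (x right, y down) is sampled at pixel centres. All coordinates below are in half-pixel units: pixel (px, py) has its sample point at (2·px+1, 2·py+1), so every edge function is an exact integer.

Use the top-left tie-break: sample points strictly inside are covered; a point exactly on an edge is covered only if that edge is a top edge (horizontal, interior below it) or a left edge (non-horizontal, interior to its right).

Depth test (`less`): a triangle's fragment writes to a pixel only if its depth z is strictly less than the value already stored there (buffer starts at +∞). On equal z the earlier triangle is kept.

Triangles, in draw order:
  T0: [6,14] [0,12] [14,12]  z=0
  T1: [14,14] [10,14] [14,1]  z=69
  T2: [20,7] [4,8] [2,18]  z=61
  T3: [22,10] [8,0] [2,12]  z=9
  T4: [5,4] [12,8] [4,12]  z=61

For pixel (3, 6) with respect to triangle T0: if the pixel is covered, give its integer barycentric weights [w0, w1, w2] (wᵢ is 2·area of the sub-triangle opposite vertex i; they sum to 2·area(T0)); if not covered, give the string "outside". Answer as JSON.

T0:
  2·area = 28
  edge (6, 14)→(0, 12): d=(-6,-2) top-left  bias=+0
  edge (0, 12)→(14, 12): d=(14,0) top-left  bias=+0
  edge (14, 12)→(6, 14): d=(-8,2) right/bottom  bias=-1
    (1,6)@(3, 13): e=[0,14,14] → X  [on edge]
    (2,6)@(5, 13): e=[4,14,10] → X
    (3,6)@(7, 13): e=[8,14,6] → X
    (4,6)@(9, 13): e=[12,14,2] → X
    (5,6)@(11, 13): e=[16,14,-2] → .
    (1,7)@(3, 15): e=[-12,42,-2] → .
    (2,7)@(5, 15): e=[-8,42,-6] → .
    (3,7)@(7, 15): e=[-4,42,-10] → .
    (4,7)@(9, 15): e=[0,42,-14] → .  [on edge]
    (7,8)@(15, 17): e=[0,70,-42] → .  [on edge]
  covered (4 px):
    . . . . . . . . . . . .
    . . . . . . . . . . . .
    . . . . . . . . . . . .
    . . . . . . . . . . . .
    . . . . . . . . . . . .
    . . . . . . . . . . . .
    . X X X X . . . . . . .
    . . . . . . . . . . . .
    . . . . . . . . . . . .
T1:
  2·area = 52
  edge (14, 14)→(10, 14): d=(-4,0) right/bottom  bias=-1
  edge (10, 14)→(14, 1): d=(4,-13) top-left  bias=+0
  edge (14, 1)→(14, 14): d=(0,13) right/bottom  bias=-1
    (6,2)@(13, 5): e=[36,3,13] → X
    (7,2)@(15, 5): e=[36,29,-13] → .
    (6,3)@(13, 7): e=[28,11,13] → X
    (7,3)@(15, 7): e=[28,37,-13] → .
    (6,4)@(13, 9): e=[20,19,13] → X
    (7,4)@(15, 9): e=[20,45,-13] → .
    (5,5)@(11, 11): e=[12,1,39] → X
    (7,5)@(15, 11): e=[12,53,-13] → .
    (5,6)@(11, 13): e=[4,9,39] → X
    (7,6)@(15, 13): e=[4,61,-13] → .
    (5,7)@(11, 15): e=[-4,17,39] → .
    (6,7)@(13, 15): e=[-4,43,13] → .
  covered (7 px):
    . . . . . . . . . . . .
    . . . . . . . . . . . .
    . . . . . . X . . . . .
    . . . . . . X . . . . .
    . . . . . . X . . . . .
    . . . . . X X . . . . .
    . . . . . X X . . . . .
    . . . . . . . . . . . .
    . . . . . . . . . . . .
T2:
  2·area = 158  (B↔C swapped to make it positive)
  edge (20, 7)→(2, 18): d=(-18,11) right/bottom  bias=-1
  edge (2, 18)→(4, 8): d=(2,-10) top-left  bias=+0
  edge (4, 8)→(20, 7): d=(16,-1) top-left  bias=+0
    (2,1)@(5, 3): e=[237,0,-79] → .  [on edge]
    (2,4)@(5, 9): e=[129,12,17] → X
    (3,4)@(7, 9): e=[107,32,19] → X
    (4,4)@(9, 9): e=[85,52,21] → X
    (5,4)@(11, 9): e=[63,72,23] → X
    (6,4)@(13, 9): e=[41,92,25] → X
    (7,4)@(15, 9): e=[19,112,27] → X
    (8,4)@(17, 9): e=[-3,132,29] → .
    (2,5)@(5, 11): e=[93,16,49] → X
    (7,5)@(15, 11): e=[-17,116,59] → .
    (1,6)@(3, 13): e=[79,0,79] → X  [on edge]
    (5,6)@(11, 13): e=[-9,80,87] → .
  covered (18 px):
    . . . . . . . . . . . .
    . . . . . . . . . . . .
    . . . . . . . . . . . .
    . . . . . . . . . . . .
    . . X X X X X X . . . .
    . . X X X X X . . . . .
    . X X X X . . . . . . .
    . X X . . . . . . . . .
    . X . . . . . . . . . .
T3:
  2·area = 228  (B↔C swapped to make it positive)
  edge (22, 10)→(2, 12): d=(-20,2) right/bottom  bias=-1
  edge (2, 12)→(8, 0): d=(6,-12) top-left  bias=+0
  edge (8, 0)→(22, 10): d=(14,10) right/bottom  bias=-1
    (4,0)@(9, 1): e=[206,18,4] → X
    (5,0)@(11, 1): e=[202,42,-16] → .
    (3,1)@(7, 3): e=[170,6,52] → X
    (5,1)@(11, 3): e=[162,54,12] → X
    (6,1)@(13, 3): e=[158,78,-8] → .
    (3,2)@(7, 5): e=[130,18,80] → X
    (6,2)@(13, 5): e=[118,90,20] → X
    (7,2)@(15, 5): e=[114,114,0] → .  [on edge]
    (2,3)@(5, 7): e=[94,6,128] → X
    (7,3)@(15, 7): e=[74,126,28] → X
    (8,3)@(17, 7): e=[70,150,8] → X
    (9,3)@(19, 7): e=[66,174,-12] → .
  covered (28 px):
    . . . . X . . . . . . .
    . . . X X X . . . . . .
    . . . X X X X . . . . .
    . . X X X X X X X . . .
    . . X X X X X X X X . .
    . X X X X X . . . . . .
    . . . . . . . . . . . .
    . . . . . . . . . . . .
    . . . . . . . . . . . .
T4:
  2·area = 60
  edge (5, 4)→(12, 8): d=(7,4) right/bottom  bias=-1
  edge (12, 8)→(4, 12): d=(-8,4) right/bottom  bias=-1
  edge (4, 12)→(5, 4): d=(1,-8) top-left  bias=+0
    (2,2)@(5, 5): e=[7,52,1] → X
    (3,2)@(7, 5): e=[-1,44,17] → .
    (2,3)@(5, 7): e=[21,36,3] → X
    (3,3)@(7, 7): e=[13,28,19] → X
    (4,3)@(9, 7): e=[5,20,35] → X
    (5,3)@(11, 7): e=[-3,12,51] → .
    (2,4)@(5, 9): e=[35,20,5] → X
    (5,4)@(11, 9): e=[11,-4,53] → .
    (2,5)@(5, 11): e=[49,4,7] → X
    (3,5)@(7, 11): e=[41,-4,23] → .
    (4,5)@(9, 11): e=[33,-12,39] → .
    (2,6)@(5, 13): e=[63,-12,9] → .
  covered (8 px):
    . . . . . . . . . . . .
    . . . . . . . . . . . .
    . . X . . . . . . . . .
    . . X X X . . . . . . .
    . . X X X . . . . . . .
    . . X . . . . . . . . .
    . . . . . . . . . . . .
    . . . . . . . . . . . .
    . . . . . . . . . . . .

Final: [14,6,8]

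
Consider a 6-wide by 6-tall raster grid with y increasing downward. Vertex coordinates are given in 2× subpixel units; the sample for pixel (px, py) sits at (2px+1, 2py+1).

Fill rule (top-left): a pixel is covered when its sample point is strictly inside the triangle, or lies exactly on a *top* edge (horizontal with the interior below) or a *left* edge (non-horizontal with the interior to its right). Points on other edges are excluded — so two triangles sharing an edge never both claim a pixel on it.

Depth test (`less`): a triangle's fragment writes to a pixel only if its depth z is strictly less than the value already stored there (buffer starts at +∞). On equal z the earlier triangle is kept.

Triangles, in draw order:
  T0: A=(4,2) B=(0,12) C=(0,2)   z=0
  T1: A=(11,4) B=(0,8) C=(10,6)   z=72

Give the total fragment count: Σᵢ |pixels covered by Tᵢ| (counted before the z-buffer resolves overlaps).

T0:
  2·area = 40
  edge (4, 2)→(0, 12): d=(-4,10) right/bottom  bias=-1
  edge (0, 12)→(0, 2): d=(0,-10) top-left  bias=+0
  edge (0, 2)→(4, 2): d=(4,0) top-left  bias=+0
    (0,1)@(1, 3): e=[26,10,4] → █
    (1,1)@(3, 3): e=[6,30,4] → █
    (2,1)@(5, 3): e=[-14,50,4] → ·
    (0,2)@(1, 5): e=[18,10,12] → █
    (1,2)@(3, 5): e=[-2,30,12] → ·
    (0,3)@(1, 7): e=[10,10,20] → █
    (1,3)@(3, 7): e=[-10,30,20] → ·
    (0,4)@(1, 9): e=[2,10,28] → █
    (1,4)@(3, 9): e=[-18,30,28] → ·
    (0,5)@(1, 11): e=[-6,10,36] → ·
  covered (5 px):
    · · · · · ·
    █ █ · · · ·
    █ · · · · ·
    █ · · · · ·
    █ · · · · ·
    · · · · · ·
T1:
  2·area = 18  (B↔C swapped to make it positive)
  edge (11, 4)→(10, 6): d=(-1,2) right/bottom  bias=-1
  edge (10, 6)→(0, 8): d=(-10,2) right/bottom  bias=-1
  edge (0, 8)→(11, 4): d=(11,-4) top-left  bias=+0
    (4,2)@(9, 5): e=[3,12,3] → █
    (5,2)@(11, 5): e=[-1,8,11] → ·
    (1,3)@(3, 7): e=[13,4,1] → █
    (2,3)@(5, 7): e=[9,0,9] → ·  [on edge]
    (4,3)@(9, 7): e=[1,-8,25] → ·
    (1,4)@(3, 9): e=[11,-16,23] → ·
  covered (2 px):
    · · · · · ·
    · · · · · ·
    · · · · █ ·
    · █ · · · ·
    · · · · · ·
    · · · · · ·

Answer: 7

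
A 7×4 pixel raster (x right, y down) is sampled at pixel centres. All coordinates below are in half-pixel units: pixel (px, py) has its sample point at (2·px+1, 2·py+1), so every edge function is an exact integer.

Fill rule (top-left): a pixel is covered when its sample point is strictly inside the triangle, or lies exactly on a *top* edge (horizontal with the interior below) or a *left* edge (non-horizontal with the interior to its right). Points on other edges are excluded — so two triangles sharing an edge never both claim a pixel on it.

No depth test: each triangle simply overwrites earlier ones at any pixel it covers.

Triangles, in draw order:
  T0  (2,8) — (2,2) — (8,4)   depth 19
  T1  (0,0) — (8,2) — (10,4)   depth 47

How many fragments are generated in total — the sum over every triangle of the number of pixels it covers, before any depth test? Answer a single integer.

T0:
  2·area = 36
  edge (2, 8)→(2, 2): d=(0,-6) top-left  bias=+0
  edge (2, 2)→(8, 4): d=(6,2) right/bottom  bias=-1
  edge (8, 4)→(2, 8): d=(-6,4) right/bottom  bias=-1
    (1,1)@(3, 3): e=[6,4,26] → #
    (2,1)@(5, 3): e=[18,0,18] → ·  [on edge]
    (1,2)@(3, 5): e=[6,16,14] → #
    (2,2)@(5, 5): e=[18,12,6] → #
    (3,2)@(7, 5): e=[30,8,-2] → ·
    (5,2)@(11, 5): e=[54,0,-18] → ·  [on edge]
    (1,3)@(3, 7): e=[6,28,2] → #
    (2,3)@(5, 7): e=[18,24,-6] → ·
  covered (4 px):
    · · · · · · ·
    · # · · · · ·
    · # # · · · ·
    · # · · · · ·
T1:
  2·area = 12
  edge (0, 0)→(8, 2): d=(8,2) right/bottom  bias=-1
  edge (8, 2)→(10, 4): d=(2,2) right/bottom  bias=-1
  edge (10, 4)→(0, 0): d=(-10,-4) top-left  bias=+0
    (1,0)@(3, 1): e=[2,8,2] → #
    (2,0)@(5, 1): e=[-2,4,10] → ·
    (3,0)@(7, 1): e=[-6,0,18] → ·  [on edge]
    (1,1)@(3, 3): e=[18,12,-18] → ·
    (4,1)@(9, 3): e=[6,0,6] → ·  [on edge]
    (5,2)@(11, 5): e=[18,0,-6] → ·  [on edge]
    (6,3)@(13, 7): e=[30,0,-18] → ·  [on edge]
  covered (1 px):
    · # · · · · ·
    · · · · · · ·
    · · · · · · ·
    · · · · · · ·

Result: 5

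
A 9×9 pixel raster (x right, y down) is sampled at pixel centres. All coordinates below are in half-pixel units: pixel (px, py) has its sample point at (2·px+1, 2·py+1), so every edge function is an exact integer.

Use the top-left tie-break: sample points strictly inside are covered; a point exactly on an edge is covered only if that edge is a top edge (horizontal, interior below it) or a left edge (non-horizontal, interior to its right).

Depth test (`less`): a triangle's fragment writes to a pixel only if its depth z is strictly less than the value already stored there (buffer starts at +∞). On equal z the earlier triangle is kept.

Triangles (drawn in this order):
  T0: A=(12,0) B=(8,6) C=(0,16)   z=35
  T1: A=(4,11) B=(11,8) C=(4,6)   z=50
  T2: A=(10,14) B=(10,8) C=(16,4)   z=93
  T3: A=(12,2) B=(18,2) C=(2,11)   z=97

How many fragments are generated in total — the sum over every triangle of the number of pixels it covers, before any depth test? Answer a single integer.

T0:
  2·area = 8
  edge (12, 0)→(8, 6): d=(-4,6) right/bottom  bias=-1
  edge (8, 6)→(0, 16): d=(-8,10) right/bottom  bias=-1
  edge (0, 16)→(12, 0): d=(12,-16) top-left  bias=+0
    (3,3)@(7, 7): e=[2,2,4] → █
    (4,3)@(9, 7): e=[-10,-18,36] → ·
    (3,4)@(7, 9): e=[-6,-14,28] → ·
  covered (1 px):
    · · · · · · · · ·
    · · · · · · · · ·
    · · · · · · · · ·
    · · · █ · · · · ·
    · · · · · · · · ·
    · · · · · · · · ·
    · · · · · · · · ·
    · · · · · · · · ·
    · · · · · · · · ·
T1:
  2·area = 35  (B↔C swapped to make it positive)
  edge (4, 11)→(4, 6): d=(0,-5) top-left  bias=+0
  edge (4, 6)→(11, 8): d=(7,2) right/bottom  bias=-1
  edge (11, 8)→(4, 11): d=(-7,3) right/bottom  bias=-1
    (2,3)@(5, 7): e=[5,5,25] → █
    (3,3)@(7, 7): e=[15,1,19] → █
    (4,3)@(9, 7): e=[25,-3,13] → ·
    (2,4)@(5, 9): e=[5,19,11] → █
    (4,4)@(9, 9): e=[25,11,-1] → ·
    (2,5)@(5, 11): e=[5,33,-3] → ·
    (3,5)@(7, 11): e=[15,29,-9] → ·
  covered (4 px):
    · · · · · · · · ·
    · · · · · · · · ·
    · · · · · · · · ·
    · · █ █ · · · · ·
    · · █ █ · · · · ·
    · · · · · · · · ·
    · · · · · · · · ·
    · · · · · · · · ·
    · · · · · · · · ·
T2:
  2·area = 36
  edge (10, 14)→(10, 8): d=(0,-6) top-left  bias=+0
  edge (10, 8)→(16, 4): d=(6,-4) top-left  bias=+0
  edge (16, 4)→(10, 14): d=(-6,10) right/bottom  bias=-1
    (7,2)@(15, 5): e=[30,2,4] → █
    (8,2)@(17, 5): e=[42,10,-16] → ·
    (6,3)@(13, 7): e=[18,6,12] → █
    (7,3)@(15, 7): e=[30,14,-8] → ·
    (5,4)@(11, 9): e=[6,10,20] → █
    (6,4)@(13, 9): e=[18,18,0] → ·  [on edge]
    (5,5)@(11, 11): e=[6,22,8] → █
    (6,5)@(13, 11): e=[18,30,-12] → ·
    (5,6)@(11, 13): e=[6,34,-4] → ·
  covered (4 px):
    · · · · · · · · ·
    · · · · · · · · ·
    · · · · · · · █ ·
    · · · · · · █ · ·
    · · · · · █ · · ·
    · · · · · █ · · ·
    · · · · · · · · ·
    · · · · · · · · ·
    · · · · · · · · ·
T3:
  2·area = 54
  edge (12, 2)→(18, 2): d=(6,0) top-left  bias=+0
  edge (18, 2)→(2, 11): d=(-16,9) right/bottom  bias=-1
  edge (2, 11)→(12, 2): d=(10,-9) top-left  bias=+0
    (5,1)@(11, 3): e=[6,47,1] → █
    (6,1)@(13, 3): e=[6,29,19] → █
    (7,1)@(15, 3): e=[6,11,37] → █
    (8,1)@(17, 3): e=[6,-7,55] → ·
    (4,2)@(9, 5): e=[18,33,3] → █
    (6,2)@(13, 5): e=[18,-3,39] → ·
    (7,2)@(15, 5): e=[18,-21,57] → ·
    (3,3)@(7, 7): e=[30,19,5] → █
    (5,3)@(11, 7): e=[30,-17,41] → ·
    (2,4)@(5, 9): e=[42,5,7] → █
    (3,4)@(7, 9): e=[42,-13,25] → ·
    (4,4)@(9, 9): e=[42,-31,43] → ·
  covered (8 px):
    · · · · · · · · ·
    · · · · · █ █ █ ·
    · · · · █ █ · · ·
    · · · █ █ · · · ·
    · · █ · · · · · ·
    · · · · · · · · ·
    · · · · · · · · ·
    · · · · · · · · ·
    · · · · · · · · ·

Result: 17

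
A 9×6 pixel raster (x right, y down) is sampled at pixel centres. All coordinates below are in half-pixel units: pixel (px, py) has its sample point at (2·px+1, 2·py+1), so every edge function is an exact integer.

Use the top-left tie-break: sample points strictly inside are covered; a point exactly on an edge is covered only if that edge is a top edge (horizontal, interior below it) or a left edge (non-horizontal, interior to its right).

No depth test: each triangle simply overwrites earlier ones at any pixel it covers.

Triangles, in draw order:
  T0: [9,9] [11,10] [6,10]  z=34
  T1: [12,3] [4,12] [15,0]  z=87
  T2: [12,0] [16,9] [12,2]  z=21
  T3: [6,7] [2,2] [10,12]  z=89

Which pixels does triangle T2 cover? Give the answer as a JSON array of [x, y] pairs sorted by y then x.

T0:
  2·area = 5
  edge (9, 9)→(11, 10): d=(2,1) right/bottom  bias=-1
  edge (11, 10)→(6, 10): d=(-5,0) right/bottom  bias=-1
  edge (6, 10)→(9, 9): d=(3,-1) top-left  bias=+0
    (0,2)@(1, 5): e=[0,25,-20] → .  [on edge]
    (2,3)@(5, 7): e=[0,15,-10] → .  [on edge]
    (7,3)@(15, 7): e=[-10,15,0] → .  [on edge]
    (4,4)@(9, 9): e=[0,5,0] → .  [on edge]
    (1,5)@(3, 11): e=[10,-5,0] → .  [on edge]
    (6,5)@(13, 11): e=[0,-5,10] → .  [on edge]
  covered (0 px):
    . . . . . . . . .
    . . . . . . . . .
    . . . . . . . . .
    . . . . . . . . .
    . . . . . . . . .
    . . . . . . . . .
T1:
  2·area = 3  (B↔C swapped to make it positive)
  edge (12, 3)→(15, 0): d=(3,-3) top-left  bias=+0
  edge (15, 0)→(4, 12): d=(-11,12) right/bottom  bias=-1
  edge (4, 12)→(12, 3): d=(8,-9) top-left  bias=+0
  covered (0 px):
    . . . . . . . . .
    . . . . . . . . .
    . . . . . . . . .
    . . . . . . . . .
    . . . . . . . . .
    . . . . . . . . .
T2:
  2·area = 8
  edge (12, 0)→(16, 9): d=(4,9) right/bottom  bias=-1
  edge (16, 9)→(12, 2): d=(-4,-7) top-left  bias=+0
  edge (12, 2)→(12, 0): d=(0,-2) top-left  bias=+0
    (6,1)@(13, 3): e=[3,3,2] → X
    (7,1)@(15, 3): e=[-15,17,6] → .
    (6,2)@(13, 5): e=[11,-5,2] → .
    (7,3)@(15, 7): e=[1,1,6] → X
    (8,3)@(17, 7): e=[-17,15,10] → .
    (7,4)@(15, 9): e=[9,-7,6] → .
  covered (2 px):
    . . . . . . . . .
    . . . . . . X . .
    . . . . . . . . .
    . . . . . . . X .
    . . . . . . . . .
    . . . . . . . . .
T3:
  degenerate (2·area = 0) — covers nothing

Final: [[6,1],[7,3]]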